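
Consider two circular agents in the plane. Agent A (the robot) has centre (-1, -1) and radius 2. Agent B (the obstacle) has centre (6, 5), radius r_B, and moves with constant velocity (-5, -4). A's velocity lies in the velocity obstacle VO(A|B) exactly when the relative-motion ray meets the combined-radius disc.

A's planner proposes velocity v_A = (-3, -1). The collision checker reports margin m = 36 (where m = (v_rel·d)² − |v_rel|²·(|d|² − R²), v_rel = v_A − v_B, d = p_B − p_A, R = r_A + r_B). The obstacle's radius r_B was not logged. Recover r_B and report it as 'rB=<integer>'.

m = 36
d = (7, 6);  v_rel = (2, 3),  |v_rel|² = 13
v_rel×d = (2)·(6) − (3)·(7) = -9
since m = R²·13 − (-9)²:  R² = (81 + 36) / 13 = 9
R = √9 = 3  ⇒  r_B = 3 − 2 = 1

rB=1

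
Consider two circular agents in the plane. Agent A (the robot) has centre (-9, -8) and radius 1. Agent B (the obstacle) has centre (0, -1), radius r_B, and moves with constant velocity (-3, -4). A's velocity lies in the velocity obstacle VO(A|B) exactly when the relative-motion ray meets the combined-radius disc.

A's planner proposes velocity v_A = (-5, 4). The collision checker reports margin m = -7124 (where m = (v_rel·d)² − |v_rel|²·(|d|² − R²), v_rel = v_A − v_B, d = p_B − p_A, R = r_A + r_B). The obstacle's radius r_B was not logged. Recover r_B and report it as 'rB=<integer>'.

m = -7124
d = (9, 7);  v_rel = (-2, 8),  |v_rel|² = 68
v_rel×d = (-2)·(7) − (8)·(9) = -86
since m = R²·68 − (-86)²:  R² = (7396 + -7124) / 68 = 4
R = √4 = 2  ⇒  r_B = 2 − 1 = 1

rB=1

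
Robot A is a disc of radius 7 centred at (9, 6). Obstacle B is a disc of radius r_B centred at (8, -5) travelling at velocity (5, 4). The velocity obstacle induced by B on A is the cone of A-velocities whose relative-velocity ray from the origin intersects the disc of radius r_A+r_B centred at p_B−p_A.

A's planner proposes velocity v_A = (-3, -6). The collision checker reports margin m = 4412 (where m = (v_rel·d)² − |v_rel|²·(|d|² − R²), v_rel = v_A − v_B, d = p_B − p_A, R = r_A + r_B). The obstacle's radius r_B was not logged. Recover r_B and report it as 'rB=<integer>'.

m = 4412
d = (-1, -11);  v_rel = (-8, -10),  |v_rel|² = 164
v_rel×d = (-8)·(-11) − (-10)·(-1) = 78
since m = R²·164 − 78²:  R² = (6084 + 4412) / 164 = 64
R = √64 = 8  ⇒  r_B = 8 − 7 = 1

rB=1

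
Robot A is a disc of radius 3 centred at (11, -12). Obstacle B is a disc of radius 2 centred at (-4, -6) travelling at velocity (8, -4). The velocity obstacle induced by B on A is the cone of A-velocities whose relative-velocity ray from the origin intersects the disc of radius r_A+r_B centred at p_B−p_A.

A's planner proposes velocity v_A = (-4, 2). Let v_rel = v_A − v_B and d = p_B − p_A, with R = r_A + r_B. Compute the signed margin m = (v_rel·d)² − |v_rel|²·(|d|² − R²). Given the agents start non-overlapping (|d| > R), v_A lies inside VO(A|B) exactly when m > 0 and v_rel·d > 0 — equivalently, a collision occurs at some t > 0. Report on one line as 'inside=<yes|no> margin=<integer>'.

d = (-15, 6),  |d|² = 261;  R = 3+2 = 5,  c = 261−5² = 236
v_rel = (-12, 6),  |v_rel|² = 180;  v_rel·d = (-12)·(-15) + (6)·(6) = 216
180·t² − 432·t + 236 = 0  ⇒  m = 216² − 180·236 = 4176
m = 4176 > 0,  v_rel·d = 216 > 0  ⇒  inside

inside=yes margin=4176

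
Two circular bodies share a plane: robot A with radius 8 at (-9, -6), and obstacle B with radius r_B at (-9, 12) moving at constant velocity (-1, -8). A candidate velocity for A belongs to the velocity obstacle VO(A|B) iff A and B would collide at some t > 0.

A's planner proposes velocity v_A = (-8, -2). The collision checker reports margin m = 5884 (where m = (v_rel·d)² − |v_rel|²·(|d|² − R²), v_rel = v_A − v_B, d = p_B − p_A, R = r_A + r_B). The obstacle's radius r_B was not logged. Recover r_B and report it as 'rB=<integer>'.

m = 5884
d = (0, 18);  v_rel = (-7, 6),  |v_rel|² = 85
v_rel×d = (-7)·(18) − (6)·(0) = -126
since m = R²·85 − (-126)²:  R² = (15876 + 5884) / 85 = 256
R = √256 = 16  ⇒  r_B = 16 − 8 = 8

rB=8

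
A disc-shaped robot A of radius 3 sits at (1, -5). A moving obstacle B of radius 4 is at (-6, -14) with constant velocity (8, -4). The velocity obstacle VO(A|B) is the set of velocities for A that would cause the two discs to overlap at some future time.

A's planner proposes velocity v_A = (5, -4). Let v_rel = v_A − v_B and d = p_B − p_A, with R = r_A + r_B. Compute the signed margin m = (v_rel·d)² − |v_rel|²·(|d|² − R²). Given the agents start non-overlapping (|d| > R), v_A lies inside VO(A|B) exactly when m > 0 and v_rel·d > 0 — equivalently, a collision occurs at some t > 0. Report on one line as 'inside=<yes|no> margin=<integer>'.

d = (-7, -9),  |d|² = 130;  R = 3+4 = 7,  c = 130−7² = 81
v_rel = (-3, 0),  |v_rel|² = 9;  v_rel·d = (-3)·(-7) + (0)·(-9) = 21
9·t² − 42·t + 81 = 0  ⇒  m = 21² − 9·81 = -288
m = -288 < 0,  v_rel·d = 21 > 0  ⇒  outside

inside=no margin=-288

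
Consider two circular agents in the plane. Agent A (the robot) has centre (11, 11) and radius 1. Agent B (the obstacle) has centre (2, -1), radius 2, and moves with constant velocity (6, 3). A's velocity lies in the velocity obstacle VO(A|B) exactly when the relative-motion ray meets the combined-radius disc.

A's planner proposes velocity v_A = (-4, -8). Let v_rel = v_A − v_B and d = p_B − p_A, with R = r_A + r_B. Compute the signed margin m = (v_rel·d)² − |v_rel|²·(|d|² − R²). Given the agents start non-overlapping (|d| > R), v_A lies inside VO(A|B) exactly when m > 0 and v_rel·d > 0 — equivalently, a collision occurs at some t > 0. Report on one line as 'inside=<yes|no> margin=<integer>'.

d = (-9, -12),  |d|² = 225;  R = 1+2 = 3,  c = 225−3² = 216
v_rel = (-10, -11),  |v_rel|² = 221;  v_rel·d = (-10)·(-9) + (-11)·(-12) = 222
221·t² − 444·t + 216 = 0  ⇒  m = 222² − 221·216 = 1548
m = 1548 > 0,  v_rel·d = 222 > 0  ⇒  inside

inside=yes margin=1548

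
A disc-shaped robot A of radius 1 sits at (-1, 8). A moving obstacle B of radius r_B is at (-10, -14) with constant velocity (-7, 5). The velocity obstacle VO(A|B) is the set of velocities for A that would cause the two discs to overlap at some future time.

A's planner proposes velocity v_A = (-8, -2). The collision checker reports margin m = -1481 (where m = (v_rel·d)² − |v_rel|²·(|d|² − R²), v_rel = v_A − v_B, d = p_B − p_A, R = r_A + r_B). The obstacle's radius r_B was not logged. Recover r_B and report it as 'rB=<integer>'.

m = -1481
d = (-9, -22);  v_rel = (-1, -7),  |v_rel|² = 50
v_rel×d = (-1)·(-22) − (-7)·(-9) = -41
since m = R²·50 − (-41)²:  R² = (1681 + -1481) / 50 = 4
R = √4 = 2  ⇒  r_B = 2 − 1 = 1

rB=1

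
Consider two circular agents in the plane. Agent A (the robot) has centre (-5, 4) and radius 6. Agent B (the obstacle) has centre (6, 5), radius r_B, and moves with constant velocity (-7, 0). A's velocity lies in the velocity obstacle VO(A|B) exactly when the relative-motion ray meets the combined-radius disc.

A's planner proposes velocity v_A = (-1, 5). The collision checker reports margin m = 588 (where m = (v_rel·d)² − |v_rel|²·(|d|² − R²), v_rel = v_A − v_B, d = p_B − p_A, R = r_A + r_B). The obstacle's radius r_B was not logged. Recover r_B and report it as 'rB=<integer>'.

m = 588
d = (11, 1);  v_rel = (6, 5),  |v_rel|² = 61
v_rel×d = (6)·(1) − (5)·(11) = -49
since m = R²·61 − (-49)²:  R² = (2401 + 588) / 61 = 49
R = √49 = 7  ⇒  r_B = 7 − 6 = 1

rB=1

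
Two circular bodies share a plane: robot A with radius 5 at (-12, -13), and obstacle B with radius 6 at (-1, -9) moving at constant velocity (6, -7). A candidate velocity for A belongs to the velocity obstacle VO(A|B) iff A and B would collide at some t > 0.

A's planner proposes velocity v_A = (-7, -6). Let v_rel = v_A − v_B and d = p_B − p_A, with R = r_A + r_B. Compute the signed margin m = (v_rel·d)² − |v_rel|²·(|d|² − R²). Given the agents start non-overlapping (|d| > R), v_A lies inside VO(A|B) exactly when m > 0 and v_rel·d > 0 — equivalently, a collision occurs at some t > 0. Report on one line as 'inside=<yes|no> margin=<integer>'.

d = (11, 4),  |d|² = 137;  R = 5+6 = 11,  c = 137−11² = 16
v_rel = (-13, 1),  |v_rel|² = 170;  v_rel·d = (-13)·(11) + (1)·(4) = -139
170·t² + 278·t + 16 = 0  ⇒  m = (-139)² − 170·16 = 16601
m = 16601 > 0,  v_rel·d = -139 < 0  ⇒  outside

inside=no margin=16601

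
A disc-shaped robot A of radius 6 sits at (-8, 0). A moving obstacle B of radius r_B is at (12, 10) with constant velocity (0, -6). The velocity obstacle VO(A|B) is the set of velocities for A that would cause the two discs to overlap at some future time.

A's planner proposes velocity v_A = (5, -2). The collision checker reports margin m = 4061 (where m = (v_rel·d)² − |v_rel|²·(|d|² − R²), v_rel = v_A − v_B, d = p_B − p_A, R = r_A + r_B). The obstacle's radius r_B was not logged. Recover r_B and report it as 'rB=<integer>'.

m = 4061
d = (20, 10);  v_rel = (5, 4),  |v_rel|² = 41
v_rel×d = (5)·(10) − (4)·(20) = -30
since m = R²·41 − (-30)²:  R² = (900 + 4061) / 41 = 121
R = √121 = 11  ⇒  r_B = 11 − 6 = 5

rB=5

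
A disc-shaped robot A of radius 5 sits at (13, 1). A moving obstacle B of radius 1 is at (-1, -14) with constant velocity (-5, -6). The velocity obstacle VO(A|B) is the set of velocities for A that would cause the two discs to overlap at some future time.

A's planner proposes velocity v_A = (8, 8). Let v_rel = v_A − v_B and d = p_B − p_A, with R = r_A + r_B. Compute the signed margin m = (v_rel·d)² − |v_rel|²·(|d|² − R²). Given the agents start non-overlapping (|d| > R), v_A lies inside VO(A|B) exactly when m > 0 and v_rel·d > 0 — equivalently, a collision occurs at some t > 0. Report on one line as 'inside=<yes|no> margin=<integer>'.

d = (-14, -15),  |d|² = 421;  R = 5+1 = 6,  c = 421−6² = 385
v_rel = (13, 14),  |v_rel|² = 365;  v_rel·d = (13)·(-14) + (14)·(-15) = -392
365·t² + 784·t + 385 = 0  ⇒  m = (-392)² − 365·385 = 13139
m = 13139 > 0,  v_rel·d = -392 < 0  ⇒  outside

inside=no margin=13139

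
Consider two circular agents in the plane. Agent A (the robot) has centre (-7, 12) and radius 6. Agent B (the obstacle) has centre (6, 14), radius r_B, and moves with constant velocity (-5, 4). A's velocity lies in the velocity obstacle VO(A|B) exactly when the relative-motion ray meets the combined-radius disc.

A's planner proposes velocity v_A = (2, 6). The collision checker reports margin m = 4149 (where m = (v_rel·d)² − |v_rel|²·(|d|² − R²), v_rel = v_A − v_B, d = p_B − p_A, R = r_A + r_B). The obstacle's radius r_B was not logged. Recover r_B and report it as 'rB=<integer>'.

m = 4149
d = (13, 2);  v_rel = (7, 2),  |v_rel|² = 53
v_rel×d = (7)·(2) − (2)·(13) = -12
since m = R²·53 − (-12)²:  R² = (144 + 4149) / 53 = 81
R = √81 = 9  ⇒  r_B = 9 − 6 = 3

rB=3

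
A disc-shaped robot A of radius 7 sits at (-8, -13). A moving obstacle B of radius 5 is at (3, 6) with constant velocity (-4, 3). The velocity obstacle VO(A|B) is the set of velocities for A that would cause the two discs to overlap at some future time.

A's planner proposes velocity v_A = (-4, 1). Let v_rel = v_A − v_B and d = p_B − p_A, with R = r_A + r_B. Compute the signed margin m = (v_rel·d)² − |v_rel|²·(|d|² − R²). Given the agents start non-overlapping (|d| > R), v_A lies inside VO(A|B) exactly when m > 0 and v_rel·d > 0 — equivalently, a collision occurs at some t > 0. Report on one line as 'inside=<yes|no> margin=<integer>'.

d = (11, 19),  |d|² = 482;  R = 7+5 = 12,  c = 482−12² = 338
v_rel = (0, -2),  |v_rel|² = 4;  v_rel·d = (0)·(11) + (-2)·(19) = -38
4·t² + 76·t + 338 = 0  ⇒  m = (-38)² − 4·338 = 92
m = 92 > 0,  v_rel·d = -38 < 0  ⇒  outside

inside=no margin=92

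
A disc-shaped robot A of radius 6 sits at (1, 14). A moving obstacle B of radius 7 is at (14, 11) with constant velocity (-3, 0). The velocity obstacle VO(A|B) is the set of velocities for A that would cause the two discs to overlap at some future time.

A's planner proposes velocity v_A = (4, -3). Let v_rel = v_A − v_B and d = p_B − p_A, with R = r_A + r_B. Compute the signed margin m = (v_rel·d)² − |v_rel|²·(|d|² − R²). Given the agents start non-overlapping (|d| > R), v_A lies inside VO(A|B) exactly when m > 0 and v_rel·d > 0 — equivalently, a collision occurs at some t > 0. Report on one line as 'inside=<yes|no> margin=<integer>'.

d = (13, -3),  |d|² = 178;  R = 6+7 = 13,  c = 178−13² = 9
v_rel = (7, -3),  |v_rel|² = 58;  v_rel·d = (7)·(13) + (-3)·(-3) = 100
58·t² − 200·t + 9 = 0  ⇒  m = 100² − 58·9 = 9478
m = 9478 > 0,  v_rel·d = 100 > 0  ⇒  inside

inside=yes margin=9478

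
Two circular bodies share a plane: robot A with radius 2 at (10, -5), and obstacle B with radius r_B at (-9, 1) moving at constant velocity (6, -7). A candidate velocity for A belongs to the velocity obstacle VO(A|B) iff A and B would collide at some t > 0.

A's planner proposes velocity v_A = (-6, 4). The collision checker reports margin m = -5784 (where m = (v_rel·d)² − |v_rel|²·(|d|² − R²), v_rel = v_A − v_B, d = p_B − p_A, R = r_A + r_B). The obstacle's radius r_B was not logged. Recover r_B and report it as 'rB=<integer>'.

m = -5784
d = (-19, 6);  v_rel = (-12, 11),  |v_rel|² = 265
v_rel×d = (-12)·(6) − (11)·(-19) = 137
since m = R²·265 − 137²:  R² = (18769 + -5784) / 265 = 49
R = √49 = 7  ⇒  r_B = 7 − 2 = 5

rB=5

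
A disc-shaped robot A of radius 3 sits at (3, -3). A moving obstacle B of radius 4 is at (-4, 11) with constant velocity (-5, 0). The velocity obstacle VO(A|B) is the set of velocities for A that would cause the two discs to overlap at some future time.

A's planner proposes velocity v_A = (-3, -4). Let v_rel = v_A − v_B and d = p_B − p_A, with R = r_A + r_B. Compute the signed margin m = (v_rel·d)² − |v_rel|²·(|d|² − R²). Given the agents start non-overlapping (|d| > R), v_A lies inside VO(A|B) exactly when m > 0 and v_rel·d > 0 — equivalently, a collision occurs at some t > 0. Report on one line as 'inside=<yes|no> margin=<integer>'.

d = (-7, 14),  |d|² = 245;  R = 3+4 = 7,  c = 245−7² = 196
v_rel = (2, -4),  |v_rel|² = 20;  v_rel·d = (2)·(-7) + (-4)·(14) = -70
20·t² + 140·t + 196 = 0  ⇒  m = (-70)² − 20·196 = 980
m = 980 > 0,  v_rel·d = -70 < 0  ⇒  outside

inside=no margin=980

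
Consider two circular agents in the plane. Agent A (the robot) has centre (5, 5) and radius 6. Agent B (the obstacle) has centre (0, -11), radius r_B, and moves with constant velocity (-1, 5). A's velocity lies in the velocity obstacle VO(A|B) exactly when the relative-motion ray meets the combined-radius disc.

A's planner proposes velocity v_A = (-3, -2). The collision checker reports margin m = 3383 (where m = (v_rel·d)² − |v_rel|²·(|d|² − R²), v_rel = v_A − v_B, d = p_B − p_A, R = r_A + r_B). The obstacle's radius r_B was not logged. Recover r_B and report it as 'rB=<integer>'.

m = 3383
d = (-5, -16);  v_rel = (-2, -7),  |v_rel|² = 53
v_rel×d = (-2)·(-16) − (-7)·(-5) = -3
since m = R²·53 − (-3)²:  R² = (9 + 3383) / 53 = 64
R = √64 = 8  ⇒  r_B = 8 − 6 = 2

rB=2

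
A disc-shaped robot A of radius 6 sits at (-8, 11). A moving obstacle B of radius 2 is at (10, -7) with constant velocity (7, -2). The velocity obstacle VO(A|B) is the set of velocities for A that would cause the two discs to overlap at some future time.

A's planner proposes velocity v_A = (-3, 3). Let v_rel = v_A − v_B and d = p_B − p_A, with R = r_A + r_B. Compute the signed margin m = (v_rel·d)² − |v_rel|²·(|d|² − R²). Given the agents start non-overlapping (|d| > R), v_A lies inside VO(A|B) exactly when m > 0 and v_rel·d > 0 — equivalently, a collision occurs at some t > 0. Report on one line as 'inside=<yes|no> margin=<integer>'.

d = (18, -18),  |d|² = 648;  R = 6+2 = 8,  c = 648−8² = 584
v_rel = (-10, 5),  |v_rel|² = 125;  v_rel·d = (-10)·(18) + (5)·(-18) = -270
125·t² + 540·t + 584 = 0  ⇒  m = (-270)² − 125·584 = -100
m = -100 < 0,  v_rel·d = -270 < 0  ⇒  outside

inside=no margin=-100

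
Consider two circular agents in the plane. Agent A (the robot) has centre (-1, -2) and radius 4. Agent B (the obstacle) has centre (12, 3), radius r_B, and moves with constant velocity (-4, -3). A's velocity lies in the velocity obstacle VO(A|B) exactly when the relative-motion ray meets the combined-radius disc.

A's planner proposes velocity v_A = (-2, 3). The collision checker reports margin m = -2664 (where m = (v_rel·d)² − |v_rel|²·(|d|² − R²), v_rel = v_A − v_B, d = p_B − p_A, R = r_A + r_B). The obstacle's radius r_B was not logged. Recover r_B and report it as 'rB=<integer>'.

m = -2664
d = (13, 5);  v_rel = (2, 6),  |v_rel|² = 40
v_rel×d = (2)·(5) − (6)·(13) = -68
since m = R²·40 − (-68)²:  R² = (4624 + -2664) / 40 = 49
R = √49 = 7  ⇒  r_B = 7 − 4 = 3

rB=3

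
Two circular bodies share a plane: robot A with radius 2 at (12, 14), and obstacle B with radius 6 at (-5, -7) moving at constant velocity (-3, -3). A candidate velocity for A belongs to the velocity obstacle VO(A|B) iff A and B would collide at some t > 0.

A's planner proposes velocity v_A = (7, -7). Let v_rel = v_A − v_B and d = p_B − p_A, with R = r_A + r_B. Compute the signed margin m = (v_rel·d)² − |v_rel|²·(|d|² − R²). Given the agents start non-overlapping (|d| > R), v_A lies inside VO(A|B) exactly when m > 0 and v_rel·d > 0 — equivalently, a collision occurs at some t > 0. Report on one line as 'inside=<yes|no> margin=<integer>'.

d = (-17, -21),  |d|² = 730;  R = 2+6 = 8,  c = 730−8² = 666
v_rel = (10, -4),  |v_rel|² = 116;  v_rel·d = (10)·(-17) + (-4)·(-21) = -86
116·t² + 172·t + 666 = 0  ⇒  m = (-86)² − 116·666 = -69860
m = -69860 < 0,  v_rel·d = -86 < 0  ⇒  outside

inside=no margin=-69860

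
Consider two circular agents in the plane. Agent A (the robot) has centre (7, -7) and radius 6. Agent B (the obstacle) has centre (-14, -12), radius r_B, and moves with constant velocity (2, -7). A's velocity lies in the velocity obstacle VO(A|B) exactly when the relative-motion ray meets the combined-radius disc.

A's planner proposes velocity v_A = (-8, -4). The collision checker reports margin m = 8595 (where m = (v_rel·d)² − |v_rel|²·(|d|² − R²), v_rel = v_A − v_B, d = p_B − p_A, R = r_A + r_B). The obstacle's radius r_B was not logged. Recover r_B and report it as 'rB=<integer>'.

m = 8595
d = (-21, -5);  v_rel = (-10, 3),  |v_rel|² = 109
v_rel×d = (-10)·(-5) − (3)·(-21) = 113
since m = R²·109 − 113²:  R² = (12769 + 8595) / 109 = 196
R = √196 = 14  ⇒  r_B = 14 − 6 = 8

rB=8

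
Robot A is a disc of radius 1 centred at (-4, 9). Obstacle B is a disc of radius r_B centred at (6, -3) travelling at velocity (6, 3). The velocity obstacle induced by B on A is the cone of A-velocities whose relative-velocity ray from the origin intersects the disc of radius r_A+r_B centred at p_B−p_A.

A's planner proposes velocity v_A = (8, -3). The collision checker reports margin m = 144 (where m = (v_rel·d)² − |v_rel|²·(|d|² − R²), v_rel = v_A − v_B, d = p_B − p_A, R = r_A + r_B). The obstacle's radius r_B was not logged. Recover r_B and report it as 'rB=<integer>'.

m = 144
d = (10, -12);  v_rel = (2, -6),  |v_rel|² = 40
v_rel×d = (2)·(-12) − (-6)·(10) = 36
since m = R²·40 − 36²:  R² = (1296 + 144) / 40 = 36
R = √36 = 6  ⇒  r_B = 6 − 1 = 5

rB=5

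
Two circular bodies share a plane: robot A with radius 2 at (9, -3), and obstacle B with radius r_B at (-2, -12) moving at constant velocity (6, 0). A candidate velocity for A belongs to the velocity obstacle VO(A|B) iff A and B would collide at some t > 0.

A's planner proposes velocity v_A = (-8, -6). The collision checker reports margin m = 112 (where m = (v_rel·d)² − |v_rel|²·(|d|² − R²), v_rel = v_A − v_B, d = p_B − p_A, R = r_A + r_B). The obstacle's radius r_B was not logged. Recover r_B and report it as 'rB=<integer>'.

m = 112
d = (-11, -9);  v_rel = (-14, -6),  |v_rel|² = 232
v_rel×d = (-14)·(-9) − (-6)·(-11) = 60
since m = R²·232 − 60²:  R² = (3600 + 112) / 232 = 16
R = √16 = 4  ⇒  r_B = 4 − 2 = 2

rB=2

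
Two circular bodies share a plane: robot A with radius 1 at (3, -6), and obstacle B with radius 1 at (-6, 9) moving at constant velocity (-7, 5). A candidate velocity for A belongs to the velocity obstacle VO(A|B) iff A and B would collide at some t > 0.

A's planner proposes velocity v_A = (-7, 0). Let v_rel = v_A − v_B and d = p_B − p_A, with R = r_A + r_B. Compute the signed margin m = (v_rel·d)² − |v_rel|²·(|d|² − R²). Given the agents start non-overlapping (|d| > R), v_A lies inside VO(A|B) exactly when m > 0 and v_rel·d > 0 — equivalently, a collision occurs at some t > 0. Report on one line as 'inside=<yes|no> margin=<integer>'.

d = (-9, 15),  |d|² = 306;  R = 1+1 = 2,  c = 306−2² = 302
v_rel = (0, -5),  |v_rel|² = 25;  v_rel·d = (0)·(-9) + (-5)·(15) = -75
25·t² + 150·t + 302 = 0  ⇒  m = (-75)² − 25·302 = -1925
m = -1925 < 0,  v_rel·d = -75 < 0  ⇒  outside

inside=no margin=-1925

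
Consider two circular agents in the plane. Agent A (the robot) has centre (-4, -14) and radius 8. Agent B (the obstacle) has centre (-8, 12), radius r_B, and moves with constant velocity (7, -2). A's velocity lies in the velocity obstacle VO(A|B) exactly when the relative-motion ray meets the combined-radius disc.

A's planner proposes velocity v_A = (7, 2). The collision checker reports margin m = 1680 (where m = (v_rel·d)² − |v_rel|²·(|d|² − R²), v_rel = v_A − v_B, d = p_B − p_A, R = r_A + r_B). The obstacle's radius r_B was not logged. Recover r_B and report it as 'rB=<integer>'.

m = 1680
d = (-4, 26);  v_rel = (0, 4),  |v_rel|² = 16
v_rel×d = (0)·(26) − (4)·(-4) = 16
since m = R²·16 − 16²:  R² = (256 + 1680) / 16 = 121
R = √121 = 11  ⇒  r_B = 11 − 8 = 3

rB=3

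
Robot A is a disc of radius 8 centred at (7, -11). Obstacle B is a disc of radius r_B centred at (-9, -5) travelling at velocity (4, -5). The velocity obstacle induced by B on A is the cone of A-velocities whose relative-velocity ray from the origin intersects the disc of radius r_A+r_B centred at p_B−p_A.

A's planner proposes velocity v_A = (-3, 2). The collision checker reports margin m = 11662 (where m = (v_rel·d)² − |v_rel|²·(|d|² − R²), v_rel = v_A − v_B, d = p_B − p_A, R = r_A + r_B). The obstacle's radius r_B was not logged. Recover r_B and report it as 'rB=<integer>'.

m = 11662
d = (-16, 6);  v_rel = (-7, 7),  |v_rel|² = 98
v_rel×d = (-7)·(6) − (7)·(-16) = 70
since m = R²·98 − 70²:  R² = (4900 + 11662) / 98 = 169
R = √169 = 13  ⇒  r_B = 13 − 8 = 5

rB=5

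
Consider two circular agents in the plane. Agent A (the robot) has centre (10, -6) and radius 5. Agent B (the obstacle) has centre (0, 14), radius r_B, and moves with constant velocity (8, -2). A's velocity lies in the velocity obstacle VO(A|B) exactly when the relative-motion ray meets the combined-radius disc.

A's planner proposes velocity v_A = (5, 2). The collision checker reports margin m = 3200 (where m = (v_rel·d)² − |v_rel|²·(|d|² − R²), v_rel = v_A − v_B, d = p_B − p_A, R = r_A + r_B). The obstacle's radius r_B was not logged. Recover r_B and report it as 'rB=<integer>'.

m = 3200
d = (-10, 20);  v_rel = (-3, 4),  |v_rel|² = 25
v_rel×d = (-3)·(20) − (4)·(-10) = -20
since m = R²·25 − (-20)²:  R² = (400 + 3200) / 25 = 144
R = √144 = 12  ⇒  r_B = 12 − 5 = 7

rB=7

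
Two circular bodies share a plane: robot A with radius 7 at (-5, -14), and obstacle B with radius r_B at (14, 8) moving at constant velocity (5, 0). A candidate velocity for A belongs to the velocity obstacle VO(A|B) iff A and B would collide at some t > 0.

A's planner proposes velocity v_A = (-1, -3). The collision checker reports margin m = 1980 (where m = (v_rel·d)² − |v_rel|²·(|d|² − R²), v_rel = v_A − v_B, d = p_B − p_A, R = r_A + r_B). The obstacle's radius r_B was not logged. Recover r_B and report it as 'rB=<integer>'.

m = 1980
d = (19, 22);  v_rel = (-6, -3),  |v_rel|² = 45
v_rel×d = (-6)·(22) − (-3)·(19) = -75
since m = R²·45 − (-75)²:  R² = (5625 + 1980) / 45 = 169
R = √169 = 13  ⇒  r_B = 13 − 7 = 6

rB=6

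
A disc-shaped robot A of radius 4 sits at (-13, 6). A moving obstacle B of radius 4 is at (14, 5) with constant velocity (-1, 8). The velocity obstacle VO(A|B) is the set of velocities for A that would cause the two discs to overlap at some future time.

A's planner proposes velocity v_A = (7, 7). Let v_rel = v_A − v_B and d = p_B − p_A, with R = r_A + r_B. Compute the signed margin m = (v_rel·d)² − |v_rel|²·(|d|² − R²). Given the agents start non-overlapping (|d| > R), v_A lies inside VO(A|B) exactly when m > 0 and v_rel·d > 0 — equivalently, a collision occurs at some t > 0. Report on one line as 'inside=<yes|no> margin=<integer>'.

d = (27, -1),  |d|² = 730;  R = 4+4 = 8,  c = 730−8² = 666
v_rel = (8, -1),  |v_rel|² = 65;  v_rel·d = (8)·(27) + (-1)·(-1) = 217
65·t² − 434·t + 666 = 0  ⇒  m = 217² − 65·666 = 3799
m = 3799 > 0,  v_rel·d = 217 > 0  ⇒  inside

inside=yes margin=3799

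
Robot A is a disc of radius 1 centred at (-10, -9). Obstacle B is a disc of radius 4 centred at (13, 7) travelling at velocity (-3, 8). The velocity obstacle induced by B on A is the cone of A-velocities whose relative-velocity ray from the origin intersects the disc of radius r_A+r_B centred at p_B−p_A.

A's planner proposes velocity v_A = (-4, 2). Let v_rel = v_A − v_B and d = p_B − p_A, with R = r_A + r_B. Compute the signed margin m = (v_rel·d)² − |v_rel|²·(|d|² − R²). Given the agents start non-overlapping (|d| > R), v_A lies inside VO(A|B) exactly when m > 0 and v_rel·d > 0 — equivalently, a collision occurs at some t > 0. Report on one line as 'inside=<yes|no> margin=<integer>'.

d = (23, 16),  |d|² = 785;  R = 1+4 = 5,  c = 785−5² = 760
v_rel = (-1, -6),  |v_rel|² = 37;  v_rel·d = (-1)·(23) + (-6)·(16) = -119
37·t² + 238·t + 760 = 0  ⇒  m = (-119)² − 37·760 = -13959
m = -13959 < 0,  v_rel·d = -119 < 0  ⇒  outside

inside=no margin=-13959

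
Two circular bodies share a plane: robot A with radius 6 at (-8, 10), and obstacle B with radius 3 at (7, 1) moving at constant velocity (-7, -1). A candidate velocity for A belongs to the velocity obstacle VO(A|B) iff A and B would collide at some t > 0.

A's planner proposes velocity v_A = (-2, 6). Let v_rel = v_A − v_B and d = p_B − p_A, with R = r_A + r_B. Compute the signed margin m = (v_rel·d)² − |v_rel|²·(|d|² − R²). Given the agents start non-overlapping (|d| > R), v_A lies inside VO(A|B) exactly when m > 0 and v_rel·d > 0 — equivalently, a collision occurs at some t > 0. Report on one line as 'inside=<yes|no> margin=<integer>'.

d = (15, -9),  |d|² = 306;  R = 6+3 = 9,  c = 306−9² = 225
v_rel = (5, 7),  |v_rel|² = 74;  v_rel·d = (5)·(15) + (7)·(-9) = 12
74·t² − 24·t + 225 = 0  ⇒  m = 12² − 74·225 = -16506
m = -16506 < 0,  v_rel·d = 12 > 0  ⇒  outside

inside=no margin=-16506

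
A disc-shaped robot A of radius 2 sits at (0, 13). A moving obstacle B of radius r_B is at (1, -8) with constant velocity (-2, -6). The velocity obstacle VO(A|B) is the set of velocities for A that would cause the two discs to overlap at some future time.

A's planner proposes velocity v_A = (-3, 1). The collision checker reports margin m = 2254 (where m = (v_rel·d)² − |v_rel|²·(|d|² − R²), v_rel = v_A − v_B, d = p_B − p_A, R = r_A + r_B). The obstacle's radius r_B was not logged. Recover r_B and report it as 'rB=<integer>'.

m = 2254
d = (1, -21);  v_rel = (-1, 7),  |v_rel|² = 50
v_rel×d = (-1)·(-21) − (7)·(1) = 14
since m = R²·50 − 14²:  R² = (196 + 2254) / 50 = 49
R = √49 = 7  ⇒  r_B = 7 − 2 = 5

rB=5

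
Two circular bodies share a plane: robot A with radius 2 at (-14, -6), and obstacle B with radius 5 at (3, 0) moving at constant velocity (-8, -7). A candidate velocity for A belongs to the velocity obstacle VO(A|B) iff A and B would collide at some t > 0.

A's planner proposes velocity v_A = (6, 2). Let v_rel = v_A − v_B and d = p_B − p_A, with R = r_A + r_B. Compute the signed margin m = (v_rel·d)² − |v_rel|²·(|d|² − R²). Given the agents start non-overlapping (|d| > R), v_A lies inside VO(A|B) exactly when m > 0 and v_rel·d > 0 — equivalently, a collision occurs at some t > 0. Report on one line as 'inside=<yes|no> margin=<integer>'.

d = (17, 6),  |d|² = 325;  R = 2+5 = 7,  c = 325−7² = 276
v_rel = (14, 9),  |v_rel|² = 277;  v_rel·d = (14)·(17) + (9)·(6) = 292
277·t² − 584·t + 276 = 0  ⇒  m = 292² − 277·276 = 8812
m = 8812 > 0,  v_rel·d = 292 > 0  ⇒  inside

inside=yes margin=8812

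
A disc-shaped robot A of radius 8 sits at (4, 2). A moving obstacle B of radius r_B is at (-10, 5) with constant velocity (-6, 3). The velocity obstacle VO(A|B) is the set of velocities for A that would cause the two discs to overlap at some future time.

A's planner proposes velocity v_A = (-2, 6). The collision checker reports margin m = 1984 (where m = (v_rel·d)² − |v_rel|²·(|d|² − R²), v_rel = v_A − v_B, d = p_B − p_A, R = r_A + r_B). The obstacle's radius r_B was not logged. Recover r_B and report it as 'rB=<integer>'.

m = 1984
d = (-14, 3);  v_rel = (4, 3),  |v_rel|² = 25
v_rel×d = (4)·(3) − (3)·(-14) = 54
since m = R²·25 − 54²:  R² = (2916 + 1984) / 25 = 196
R = √196 = 14  ⇒  r_B = 14 − 8 = 6

rB=6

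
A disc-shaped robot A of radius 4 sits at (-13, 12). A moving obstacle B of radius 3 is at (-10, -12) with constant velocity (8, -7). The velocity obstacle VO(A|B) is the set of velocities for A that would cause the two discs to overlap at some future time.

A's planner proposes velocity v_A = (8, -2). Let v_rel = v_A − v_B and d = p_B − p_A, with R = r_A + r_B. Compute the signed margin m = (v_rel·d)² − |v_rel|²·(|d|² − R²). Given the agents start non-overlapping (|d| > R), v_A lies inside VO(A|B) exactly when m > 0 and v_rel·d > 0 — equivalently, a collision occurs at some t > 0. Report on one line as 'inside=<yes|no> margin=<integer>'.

d = (3, -24),  |d|² = 585;  R = 4+3 = 7,  c = 585−7² = 536
v_rel = (0, 5),  |v_rel|² = 25;  v_rel·d = (0)·(3) + (5)·(-24) = -120
25·t² + 240·t + 536 = 0  ⇒  m = (-120)² − 25·536 = 1000
m = 1000 > 0,  v_rel·d = -120 < 0  ⇒  outside

inside=no margin=1000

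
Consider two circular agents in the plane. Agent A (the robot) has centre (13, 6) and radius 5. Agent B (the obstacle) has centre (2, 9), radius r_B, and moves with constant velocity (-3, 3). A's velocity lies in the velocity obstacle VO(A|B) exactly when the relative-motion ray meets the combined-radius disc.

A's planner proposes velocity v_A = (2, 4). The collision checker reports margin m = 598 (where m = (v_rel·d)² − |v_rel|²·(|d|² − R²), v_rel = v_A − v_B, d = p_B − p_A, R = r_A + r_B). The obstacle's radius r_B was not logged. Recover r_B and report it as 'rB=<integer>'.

m = 598
d = (-11, 3);  v_rel = (5, 1),  |v_rel|² = 26
v_rel×d = (5)·(3) − (1)·(-11) = 26
since m = R²·26 − 26²:  R² = (676 + 598) / 26 = 49
R = √49 = 7  ⇒  r_B = 7 − 5 = 2

rB=2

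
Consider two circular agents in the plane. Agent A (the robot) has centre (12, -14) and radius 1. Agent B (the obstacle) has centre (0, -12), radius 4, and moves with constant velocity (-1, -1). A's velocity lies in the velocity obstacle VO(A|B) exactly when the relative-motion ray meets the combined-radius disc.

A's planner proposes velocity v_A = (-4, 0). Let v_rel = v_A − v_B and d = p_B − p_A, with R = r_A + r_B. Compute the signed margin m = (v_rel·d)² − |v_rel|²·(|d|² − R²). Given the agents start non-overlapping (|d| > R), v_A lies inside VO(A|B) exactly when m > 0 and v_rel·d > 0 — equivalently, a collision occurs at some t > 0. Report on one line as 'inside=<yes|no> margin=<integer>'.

d = (-12, 2),  |d|² = 148;  R = 1+4 = 5,  c = 148−5² = 123
v_rel = (-3, 1),  |v_rel|² = 10;  v_rel·d = (-3)·(-12) + (1)·(2) = 38
10·t² − 76·t + 123 = 0  ⇒  m = 38² − 10·123 = 214
m = 214 > 0,  v_rel·d = 38 > 0  ⇒  inside

inside=yes margin=214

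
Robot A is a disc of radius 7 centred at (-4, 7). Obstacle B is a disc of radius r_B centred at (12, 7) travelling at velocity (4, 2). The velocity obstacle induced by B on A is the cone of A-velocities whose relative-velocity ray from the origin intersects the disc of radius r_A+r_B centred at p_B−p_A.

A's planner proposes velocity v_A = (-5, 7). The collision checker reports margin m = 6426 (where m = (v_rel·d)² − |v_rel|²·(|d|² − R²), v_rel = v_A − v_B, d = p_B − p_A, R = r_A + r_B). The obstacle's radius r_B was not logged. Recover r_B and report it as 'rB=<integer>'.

m = 6426
d = (16, 0);  v_rel = (-9, 5),  |v_rel|² = 106
v_rel×d = (-9)·(0) − (5)·(16) = -80
since m = R²·106 − (-80)²:  R² = (6400 + 6426) / 106 = 121
R = √121 = 11  ⇒  r_B = 11 − 7 = 4

rB=4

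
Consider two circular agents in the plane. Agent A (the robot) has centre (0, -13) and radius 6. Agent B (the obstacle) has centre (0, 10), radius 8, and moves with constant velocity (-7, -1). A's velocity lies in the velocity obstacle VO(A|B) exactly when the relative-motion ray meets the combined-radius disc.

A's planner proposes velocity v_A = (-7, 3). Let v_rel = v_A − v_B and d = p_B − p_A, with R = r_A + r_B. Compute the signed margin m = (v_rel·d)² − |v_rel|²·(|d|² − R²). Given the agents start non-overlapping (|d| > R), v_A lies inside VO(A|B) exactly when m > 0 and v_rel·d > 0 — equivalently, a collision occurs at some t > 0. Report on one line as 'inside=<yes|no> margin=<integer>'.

d = (0, 23),  |d|² = 529;  R = 6+8 = 14,  c = 529−14² = 333
v_rel = (0, 4),  |v_rel|² = 16;  v_rel·d = (0)·(0) + (4)·(23) = 92
16·t² − 184·t + 333 = 0  ⇒  m = 92² − 16·333 = 3136
m = 3136 > 0,  v_rel·d = 92 > 0  ⇒  inside

inside=yes margin=3136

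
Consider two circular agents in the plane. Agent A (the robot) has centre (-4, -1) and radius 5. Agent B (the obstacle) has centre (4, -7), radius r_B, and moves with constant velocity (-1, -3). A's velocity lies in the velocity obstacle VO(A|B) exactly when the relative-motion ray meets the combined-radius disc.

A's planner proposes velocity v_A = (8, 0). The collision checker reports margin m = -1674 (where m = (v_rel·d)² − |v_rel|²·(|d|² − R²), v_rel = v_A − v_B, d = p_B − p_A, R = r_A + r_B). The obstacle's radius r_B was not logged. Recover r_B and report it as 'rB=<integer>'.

m = -1674
d = (8, -6);  v_rel = (9, 3),  |v_rel|² = 90
v_rel×d = (9)·(-6) − (3)·(8) = -78
since m = R²·90 − (-78)²:  R² = (6084 + -1674) / 90 = 49
R = √49 = 7  ⇒  r_B = 7 − 5 = 2

rB=2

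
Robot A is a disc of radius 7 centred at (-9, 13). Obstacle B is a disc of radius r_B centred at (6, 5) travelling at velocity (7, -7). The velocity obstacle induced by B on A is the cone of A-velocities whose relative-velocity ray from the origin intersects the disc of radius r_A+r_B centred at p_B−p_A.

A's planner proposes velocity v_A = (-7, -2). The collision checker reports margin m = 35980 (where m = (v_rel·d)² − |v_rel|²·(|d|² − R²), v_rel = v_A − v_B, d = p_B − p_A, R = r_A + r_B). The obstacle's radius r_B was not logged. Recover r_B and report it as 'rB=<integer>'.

m = 35980
d = (15, -8);  v_rel = (-14, 5),  |v_rel|² = 221
v_rel×d = (-14)·(-8) − (5)·(15) = 37
since m = R²·221 − 37²:  R² = (1369 + 35980) / 221 = 169
R = √169 = 13  ⇒  r_B = 13 − 7 = 6

rB=6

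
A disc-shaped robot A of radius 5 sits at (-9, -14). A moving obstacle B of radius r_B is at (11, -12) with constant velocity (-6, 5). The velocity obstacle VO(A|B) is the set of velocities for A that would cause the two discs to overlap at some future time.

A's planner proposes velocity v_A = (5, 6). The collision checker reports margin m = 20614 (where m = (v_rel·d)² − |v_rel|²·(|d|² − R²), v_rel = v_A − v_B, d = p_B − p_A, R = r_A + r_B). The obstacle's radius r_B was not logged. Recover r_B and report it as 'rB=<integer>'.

m = 20614
d = (20, 2);  v_rel = (11, 1),  |v_rel|² = 122
v_rel×d = (11)·(2) − (1)·(20) = 2
since m = R²·122 − 2²:  R² = (4 + 20614) / 122 = 169
R = √169 = 13  ⇒  r_B = 13 − 5 = 8

rB=8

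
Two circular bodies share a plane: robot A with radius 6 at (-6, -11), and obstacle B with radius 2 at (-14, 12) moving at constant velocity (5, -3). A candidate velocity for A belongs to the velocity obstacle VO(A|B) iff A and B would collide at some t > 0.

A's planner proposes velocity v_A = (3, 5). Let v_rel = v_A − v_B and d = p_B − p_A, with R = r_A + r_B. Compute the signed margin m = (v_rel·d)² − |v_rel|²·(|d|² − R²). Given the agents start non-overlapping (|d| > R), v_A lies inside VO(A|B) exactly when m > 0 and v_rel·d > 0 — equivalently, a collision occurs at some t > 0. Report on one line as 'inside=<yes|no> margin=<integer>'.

d = (-8, 23),  |d|² = 593;  R = 6+2 = 8,  c = 593−8² = 529
v_rel = (-2, 8),  |v_rel|² = 68;  v_rel·d = (-2)·(-8) + (8)·(23) = 200
68·t² − 400·t + 529 = 0  ⇒  m = 200² − 68·529 = 4028
m = 4028 > 0,  v_rel·d = 200 > 0  ⇒  inside

inside=yes margin=4028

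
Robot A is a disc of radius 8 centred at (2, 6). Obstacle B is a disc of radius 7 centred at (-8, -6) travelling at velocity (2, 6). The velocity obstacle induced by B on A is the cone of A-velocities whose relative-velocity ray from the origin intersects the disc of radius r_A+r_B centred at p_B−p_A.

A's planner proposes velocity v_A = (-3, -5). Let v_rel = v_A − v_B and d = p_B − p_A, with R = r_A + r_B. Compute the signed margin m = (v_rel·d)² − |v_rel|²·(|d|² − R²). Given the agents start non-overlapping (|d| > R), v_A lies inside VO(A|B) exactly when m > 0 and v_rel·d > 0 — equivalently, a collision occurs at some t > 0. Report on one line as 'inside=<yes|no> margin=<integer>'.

d = (-10, -12),  |d|² = 244;  R = 8+7 = 15,  c = 244−15² = 19
v_rel = (-5, -11),  |v_rel|² = 146;  v_rel·d = (-5)·(-10) + (-11)·(-12) = 182
146·t² − 364·t + 19 = 0  ⇒  m = 182² − 146·19 = 30350
m = 30350 > 0,  v_rel·d = 182 > 0  ⇒  inside

inside=yes margin=30350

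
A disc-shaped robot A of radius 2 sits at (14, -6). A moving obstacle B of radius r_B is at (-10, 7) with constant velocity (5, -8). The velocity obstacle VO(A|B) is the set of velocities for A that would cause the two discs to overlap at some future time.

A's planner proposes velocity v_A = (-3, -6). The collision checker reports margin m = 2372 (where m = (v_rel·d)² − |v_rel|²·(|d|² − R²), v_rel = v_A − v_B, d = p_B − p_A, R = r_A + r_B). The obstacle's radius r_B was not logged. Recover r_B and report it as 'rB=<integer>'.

m = 2372
d = (-24, 13);  v_rel = (-8, 2),  |v_rel|² = 68
v_rel×d = (-8)·(13) − (2)·(-24) = -56
since m = R²·68 − (-56)²:  R² = (3136 + 2372) / 68 = 81
R = √81 = 9  ⇒  r_B = 9 − 2 = 7

rB=7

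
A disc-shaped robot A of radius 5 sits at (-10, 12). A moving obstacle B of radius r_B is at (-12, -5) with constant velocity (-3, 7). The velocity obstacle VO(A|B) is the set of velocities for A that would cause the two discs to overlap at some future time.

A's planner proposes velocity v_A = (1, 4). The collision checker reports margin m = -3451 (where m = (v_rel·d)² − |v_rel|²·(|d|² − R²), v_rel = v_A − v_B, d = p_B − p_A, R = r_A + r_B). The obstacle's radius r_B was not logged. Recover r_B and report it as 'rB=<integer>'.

m = -3451
d = (-2, -17);  v_rel = (4, -3),  |v_rel|² = 25
v_rel×d = (4)·(-17) − (-3)·(-2) = -74
since m = R²·25 − (-74)²:  R² = (5476 + -3451) / 25 = 81
R = √81 = 9  ⇒  r_B = 9 − 5 = 4

rB=4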